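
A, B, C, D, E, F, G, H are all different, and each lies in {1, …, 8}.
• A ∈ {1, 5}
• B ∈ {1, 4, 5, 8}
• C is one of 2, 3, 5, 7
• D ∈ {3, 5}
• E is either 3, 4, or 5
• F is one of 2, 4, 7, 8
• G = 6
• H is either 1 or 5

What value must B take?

8

G must be 6 (only option left).
The 2 variables A and H are confined to {1, 5}, which locks those values in; drop them from B, C, D, E.
D has just one choice, so D = 3. Remove 3 from C, E.
That leaves E = 4. So B, F can't be 4.
So B = 8.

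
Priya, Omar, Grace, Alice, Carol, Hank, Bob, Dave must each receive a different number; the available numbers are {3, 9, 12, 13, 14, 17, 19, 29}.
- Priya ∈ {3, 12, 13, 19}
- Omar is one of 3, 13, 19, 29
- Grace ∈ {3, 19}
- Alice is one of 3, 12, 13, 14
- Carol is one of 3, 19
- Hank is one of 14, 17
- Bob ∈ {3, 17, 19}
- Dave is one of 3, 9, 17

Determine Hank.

The 8 variables together cover exactly {3, 9, 12, 13, 14, 17, 19, 29} — 8 values for 8 variables — and 9 appears only in Dave's list, so Dave = 9.
Among the 7 still-open variables, 29 fits only Omar (and all 7 values in {3, 12, 13, 14, 17, 19, 29} must be used), so Omar = 29.
Grace and Carol share exactly the 2 values {3, 19}; by pigeonhole those values go to them, so strike 3, 19 from Priya, Alice, Bob.
That leaves Bob = 17. Remove 17 from Hank.
So Hank = 14.

14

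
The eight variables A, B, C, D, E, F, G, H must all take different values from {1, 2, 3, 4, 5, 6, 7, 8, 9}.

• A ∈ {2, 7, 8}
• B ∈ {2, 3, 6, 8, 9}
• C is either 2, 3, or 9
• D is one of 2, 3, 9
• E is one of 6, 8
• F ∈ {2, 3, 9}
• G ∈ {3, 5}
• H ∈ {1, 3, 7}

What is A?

The 8 variables draw from only 8 values {1, 2, 3, 5, 6, 7, 8, 9}, so each is used; only H can be 1, hence H = 1.
Among the 7 still-open variables, 5 fits only G (and all 7 values in {2, 3, 5, 6, 7, 8, 9} must be used), so G = 5.
Among the 6 still-open variables, 7 fits only A (and all 6 values in {2, 3, 6, 7, 8, 9} must be used), so A = 7.

7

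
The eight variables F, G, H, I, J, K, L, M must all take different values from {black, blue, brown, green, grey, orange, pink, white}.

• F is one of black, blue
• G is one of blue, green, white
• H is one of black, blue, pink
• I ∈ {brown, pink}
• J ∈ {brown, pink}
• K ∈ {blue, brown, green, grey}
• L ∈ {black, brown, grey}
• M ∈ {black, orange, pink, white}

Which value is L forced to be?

The 8 variables draw from only 8 values {black, blue, brown, green, grey, orange, pink, white}, so each is used; only M can be orange, hence M = orange.
The 7 still-open variables draw from only 7 values {black, blue, brown, green, grey, pink, white}, so each is used; only G can be white, hence G = white.
Among the 6 still-open variables, green fits only K (and all 6 values in {black, blue, brown, green, grey, pink} must be used), so K = green.
The 5 still-open variables draw from only 5 values {black, blue, brown, grey, pink}, so each is used; only L can be grey, hence L = grey.

grey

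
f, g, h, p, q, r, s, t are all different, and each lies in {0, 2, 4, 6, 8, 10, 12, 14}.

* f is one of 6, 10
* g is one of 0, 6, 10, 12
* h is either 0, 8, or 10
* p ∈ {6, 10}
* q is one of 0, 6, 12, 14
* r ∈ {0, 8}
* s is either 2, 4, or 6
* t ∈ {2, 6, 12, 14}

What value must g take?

The 8 variables draw from only 8 values {0, 2, 4, 6, 8, 10, 12, 14}, so each is used; only s can be 4, hence s = 4.
The 7 still-open variables together cover exactly {0, 2, 6, 8, 10, 12, 14} — 7 values for 7 variables — and 2 appears only in t's list, so t = 2.
The 6 still-open variables draw from only 6 values {0, 6, 8, 10, 12, 14}, so each is used; only q can be 14, hence q = 14.
The 5 still-open variables draw from only 5 values {0, 6, 8, 10, 12}, so each is used; only g can be 12, hence g = 12.

12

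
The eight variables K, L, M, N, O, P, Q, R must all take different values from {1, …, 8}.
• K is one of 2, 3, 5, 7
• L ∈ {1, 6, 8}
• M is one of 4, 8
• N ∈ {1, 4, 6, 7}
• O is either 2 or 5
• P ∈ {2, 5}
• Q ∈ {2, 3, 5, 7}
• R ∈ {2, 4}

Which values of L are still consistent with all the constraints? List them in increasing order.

The 2 variables O and P are confined to {2, 5}, which locks those values in; drop them from K, Q, R.
R must be 4 (only option left). So M, N can't be 4.
That leaves M = 8. Strike 8 from L.
K and Q between them cover only {3, 7} — a naked pair. Remove those values from N.
No further eliminations apply; L can still be any of 1, 6.

1, 6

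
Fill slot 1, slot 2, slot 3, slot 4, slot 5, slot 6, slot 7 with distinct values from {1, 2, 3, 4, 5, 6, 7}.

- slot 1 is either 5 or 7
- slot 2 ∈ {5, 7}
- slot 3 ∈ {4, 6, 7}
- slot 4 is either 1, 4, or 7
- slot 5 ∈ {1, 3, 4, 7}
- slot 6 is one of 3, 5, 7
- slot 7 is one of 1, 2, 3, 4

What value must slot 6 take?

Among the 7 variables, 2 fits only slot 7 (and all 7 values in {1, 2, 3, 4, 5, 6, 7} must be used), so slot 7 = 2.
Among the 6 still-open variables, 6 fits only slot 3 (and all 6 values in {1, 3, 4, 5, 6, 7} must be used), so slot 3 = 6.
The 2 variables slot 1 and slot 2 are confined to {5, 7}, which locks those values in; drop them from slot 4, slot 5, slot 6.
So slot 6 = 3.

3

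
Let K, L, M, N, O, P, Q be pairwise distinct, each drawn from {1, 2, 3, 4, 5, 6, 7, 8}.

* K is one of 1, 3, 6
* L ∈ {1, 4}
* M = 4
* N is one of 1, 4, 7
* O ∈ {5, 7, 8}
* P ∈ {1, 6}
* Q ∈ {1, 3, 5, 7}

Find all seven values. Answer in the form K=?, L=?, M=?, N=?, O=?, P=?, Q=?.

K=3, L=1, M=4, N=7, O=8, P=6, Q=5

M must be 4 (only option left). Strike 4 from L, N.
L's domain is down to {1}, so L = 1. Remove 1 from K, N, P, Q.
N has just one choice, so N = 7. Remove 7 from O, Q.
P must be 6 (only option left). Eliminate 6 elsewhere: K.
That leaves K = 3. So Q can't be 3.
Q must be 5 (only option left). Strike 5 from O.
O must be 8 (only option left).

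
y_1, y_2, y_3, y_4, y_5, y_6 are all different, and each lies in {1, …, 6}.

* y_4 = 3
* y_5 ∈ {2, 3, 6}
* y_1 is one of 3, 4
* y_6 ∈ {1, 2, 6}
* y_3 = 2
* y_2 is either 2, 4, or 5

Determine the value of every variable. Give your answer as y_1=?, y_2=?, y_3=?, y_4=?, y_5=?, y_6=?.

y_3 has just one choice, so y_3 = 2. So y_2, y_5, y_6 can't be 2.
y_4 must be 3 (only option left). Eliminate 3 elsewhere: y_1, y_5.
That leaves y_5 = 6. So y_6 can't be 6.
That leaves y_6 = 1.
y_1 has just one choice, so y_1 = 4. Remove 4 from y_2.
y_2 has just one choice, so y_2 = 5.

y_1=4, y_2=5, y_3=2, y_4=3, y_5=6, y_6=1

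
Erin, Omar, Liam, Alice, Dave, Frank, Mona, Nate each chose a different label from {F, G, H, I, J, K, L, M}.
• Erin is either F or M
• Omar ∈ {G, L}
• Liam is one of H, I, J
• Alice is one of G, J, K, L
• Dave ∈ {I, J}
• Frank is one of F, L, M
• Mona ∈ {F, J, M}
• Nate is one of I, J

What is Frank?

The 8 variables draw from only 8 values {F, G, H, I, J, K, L, M}, so each is used; only Liam can be H, hence Liam = H.
The 7 still-open variables together cover exactly {F, G, I, J, K, L, M} — 7 values for 7 variables — and K appears only in Alice's list, so Alice = K.
The 6 still-open variables together cover exactly {F, G, I, J, L, M} — 6 values for 6 variables — and G appears only in Omar's list, so Omar = G.
The 5 still-open variables draw from only 5 values {F, I, J, L, M}, so each is used; only Frank can be L, hence Frank = L.

L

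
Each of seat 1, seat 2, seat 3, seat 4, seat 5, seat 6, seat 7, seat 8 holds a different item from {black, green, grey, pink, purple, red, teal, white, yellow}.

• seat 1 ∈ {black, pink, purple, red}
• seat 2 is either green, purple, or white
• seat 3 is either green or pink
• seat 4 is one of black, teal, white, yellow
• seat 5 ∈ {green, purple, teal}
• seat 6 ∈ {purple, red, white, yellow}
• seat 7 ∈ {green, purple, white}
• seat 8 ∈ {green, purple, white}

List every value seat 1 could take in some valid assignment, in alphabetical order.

The 3 variables seat 2, seat 7, seat 8 are confined to {green, purple, white}, which locks those values in; drop them from seat 1, seat 3, seat 4, seat 5, seat 6.
seat 3 has just one choice, so seat 3 = pink. Strike pink from seat 1.
seat 5's domain is down to {teal}, so seat 5 = teal. Eliminate teal elsewhere: seat 4.
No further eliminations apply; seat 1 can still be any of black, red.

black, red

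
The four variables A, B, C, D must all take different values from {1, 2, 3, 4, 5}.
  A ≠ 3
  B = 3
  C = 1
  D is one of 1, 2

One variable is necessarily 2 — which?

B's domain is down to {3}, so B = 3.
C's domain is down to {1}, so C = 1. Strike 1 from A, D.
So 2 goes to D.

D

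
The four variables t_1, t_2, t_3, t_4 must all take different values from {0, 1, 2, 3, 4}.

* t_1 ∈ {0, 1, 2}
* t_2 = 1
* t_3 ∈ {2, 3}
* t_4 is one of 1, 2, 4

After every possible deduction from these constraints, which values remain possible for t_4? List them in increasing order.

2, 4

t_2 must be 1 (only option left). So t_1, t_4 can't be 1.
No further eliminations apply; t_4 can still be any of 2, 4.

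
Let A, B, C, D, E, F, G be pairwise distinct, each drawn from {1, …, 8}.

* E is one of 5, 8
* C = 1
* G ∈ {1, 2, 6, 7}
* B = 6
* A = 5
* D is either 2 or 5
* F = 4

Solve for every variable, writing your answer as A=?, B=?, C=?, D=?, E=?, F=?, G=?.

A=5, B=6, C=1, D=2, E=8, F=4, G=7

A has just one choice, so A = 5. Strike 5 from D, E.
B has just one choice, so B = 6. So G can't be 6.
That leaves C = 1. Eliminate 1 elsewhere: G.
D has just one choice, so D = 2. Remove 2 from G.
That leaves E = 8.
F has just one choice, so F = 4.
That leaves G = 7.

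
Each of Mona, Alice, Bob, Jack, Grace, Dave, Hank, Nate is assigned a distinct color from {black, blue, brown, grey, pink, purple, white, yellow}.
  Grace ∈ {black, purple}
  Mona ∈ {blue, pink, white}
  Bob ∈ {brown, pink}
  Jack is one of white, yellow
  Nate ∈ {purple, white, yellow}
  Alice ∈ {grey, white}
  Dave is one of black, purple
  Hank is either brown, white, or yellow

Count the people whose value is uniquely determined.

Among the 8 variables, blue fits only Mona (and all 8 values in {black, blue, brown, grey, pink, purple, white, yellow} must be used), so Mona = blue.
The 7 still-open variables together cover exactly {black, brown, grey, pink, purple, white, yellow} — 7 values for 7 variables — and grey appears only in Alice's list, so Alice = grey.
Among the 6 still-open variables, pink fits only Bob (and all 6 values in {black, brown, pink, purple, white, yellow} must be used), so Bob = pink.
The 5 still-open variables draw from only 5 values {black, brown, purple, white, yellow}, so each is used; only Hank can be brown, hence Hank = brown.
The 2 variables Grace and Dave are confined to {black, purple}, which locks those values in; drop them from Nate.
Determined: Mona=blue, Alice=grey, Bob=pink, Hank=brown. The other people each still have more than one consistent value. That makes 4.

4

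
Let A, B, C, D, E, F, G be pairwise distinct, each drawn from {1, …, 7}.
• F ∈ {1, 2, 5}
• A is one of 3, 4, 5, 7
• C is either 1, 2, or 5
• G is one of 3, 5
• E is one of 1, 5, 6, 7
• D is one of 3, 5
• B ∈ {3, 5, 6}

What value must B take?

The 7 variables together cover exactly {1, 2, 3, 4, 5, 6, 7} — 7 values for 7 variables — and 4 appears only in A's list, so A = 4.
Among the 6 still-open variables, 7 fits only E (and all 6 values in {1, 2, 3, 5, 6, 7} must be used), so E = 7.
The 5 still-open variables together cover exactly {1, 2, 3, 5, 6} — 5 values for 5 variables — and 6 appears only in B's list, so B = 6.

6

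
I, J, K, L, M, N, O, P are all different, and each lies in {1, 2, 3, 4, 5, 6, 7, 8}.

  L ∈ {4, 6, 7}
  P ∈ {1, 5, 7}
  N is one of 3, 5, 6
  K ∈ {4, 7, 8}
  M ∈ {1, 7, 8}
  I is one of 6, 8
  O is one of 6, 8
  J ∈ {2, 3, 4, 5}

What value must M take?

The 8 variables together cover exactly {1, 2, 3, 4, 5, 6, 7, 8} — 8 values for 8 variables — and 2 appears only in J's list, so J = 2.
The 7 still-open variables draw from only 7 values {1, 3, 4, 5, 6, 7, 8}, so each is used; only N can be 3, hence N = 3.
Among the 6 still-open variables, 5 fits only P (and all 6 values in {1, 4, 5, 6, 7, 8} must be used), so P = 5.
The 5 still-open variables draw from only 5 values {1, 4, 6, 7, 8}, so each is used; only M can be 1, hence M = 1.

1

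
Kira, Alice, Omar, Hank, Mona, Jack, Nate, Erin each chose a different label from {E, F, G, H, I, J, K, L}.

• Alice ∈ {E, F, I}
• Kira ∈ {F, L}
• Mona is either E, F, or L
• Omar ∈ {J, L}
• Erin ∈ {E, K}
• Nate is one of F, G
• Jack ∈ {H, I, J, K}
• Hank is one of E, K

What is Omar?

J

Among the 8 variables, G fits only Nate (and all 8 values in {E, F, G, H, I, J, K, L} must be used), so Nate = G.
The 7 still-open variables together cover exactly {E, F, H, I, J, K, L} — 7 values for 7 variables — and H appears only in Jack's list, so Jack = H.
The 6 still-open variables together cover exactly {E, F, I, J, K, L} — 6 values for 6 variables — and I appears only in Alice's list, so Alice = I.
The 5 still-open variables draw from only 5 values {E, F, J, K, L}, so each is used; only Omar can be J, hence Omar = J.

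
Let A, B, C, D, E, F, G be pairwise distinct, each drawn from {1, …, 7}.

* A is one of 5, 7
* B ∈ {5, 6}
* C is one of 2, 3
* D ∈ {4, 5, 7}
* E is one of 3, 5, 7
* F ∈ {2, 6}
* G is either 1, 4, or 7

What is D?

4

Among the 7 variables, 1 fits only G (and all 7 values in {1, 2, 3, 4, 5, 6, 7} must be used), so G = 1.
The 6 still-open variables draw from only 6 values {2, 3, 4, 5, 6, 7}, so each is used; only D can be 4, hence D = 4.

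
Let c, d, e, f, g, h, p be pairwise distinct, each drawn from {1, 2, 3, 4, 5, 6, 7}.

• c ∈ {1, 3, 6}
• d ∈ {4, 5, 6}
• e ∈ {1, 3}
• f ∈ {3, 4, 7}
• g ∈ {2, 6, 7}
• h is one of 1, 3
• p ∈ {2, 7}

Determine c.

6

The 7 variables together cover exactly {1, 2, 3, 4, 5, 6, 7} — 7 values for 7 variables — and 5 appears only in d's list, so d = 5.
The 6 still-open variables draw from only 6 values {1, 2, 3, 4, 6, 7}, so each is used; only f can be 4, hence f = 4.
The 2 variables e and h are confined to {1, 3}, which locks those values in; drop them from c.
So c = 6.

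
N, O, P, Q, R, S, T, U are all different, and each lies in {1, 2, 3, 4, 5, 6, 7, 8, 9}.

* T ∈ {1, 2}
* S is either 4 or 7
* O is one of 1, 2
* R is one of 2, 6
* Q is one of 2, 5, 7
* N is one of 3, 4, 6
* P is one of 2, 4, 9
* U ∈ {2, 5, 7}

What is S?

The 8 variables draw from only 8 values {1, 2, 3, 4, 5, 6, 7, 9}, so each is used; only N can be 3, hence N = 3.
The 7 still-open variables draw from only 7 values {1, 2, 4, 5, 6, 7, 9}, so each is used; only R can be 6, hence R = 6.
The 6 still-open variables together cover exactly {1, 2, 4, 5, 7, 9} — 6 values for 6 variables — and 9 appears only in P's list, so P = 9.
The 5 still-open variables draw from only 5 values {1, 2, 4, 5, 7}, so each is used; only S can be 4, hence S = 4.

4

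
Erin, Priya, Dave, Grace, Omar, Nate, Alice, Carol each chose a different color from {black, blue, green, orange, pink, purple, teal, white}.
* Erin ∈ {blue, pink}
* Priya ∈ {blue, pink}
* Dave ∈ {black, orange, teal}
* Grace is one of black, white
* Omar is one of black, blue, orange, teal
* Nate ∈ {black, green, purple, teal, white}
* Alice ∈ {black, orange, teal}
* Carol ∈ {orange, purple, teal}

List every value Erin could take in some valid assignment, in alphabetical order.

blue, pink

Among the 8 variables, green fits only Nate (and all 8 values in {black, blue, green, orange, pink, purple, teal, white} must be used), so Nate = green.
The 7 still-open variables draw from only 7 values {black, blue, orange, pink, purple, teal, white}, so each is used; only Carol can be purple, hence Carol = purple.
The 6 still-open variables draw from only 6 values {black, blue, orange, pink, teal, white}, so each is used; only Grace can be white, hence Grace = white.
The 2 variables Erin and Priya are confined to {blue, pink}, which locks those values in; drop them from Omar.
No further eliminations apply; Erin can still be any of blue, pink.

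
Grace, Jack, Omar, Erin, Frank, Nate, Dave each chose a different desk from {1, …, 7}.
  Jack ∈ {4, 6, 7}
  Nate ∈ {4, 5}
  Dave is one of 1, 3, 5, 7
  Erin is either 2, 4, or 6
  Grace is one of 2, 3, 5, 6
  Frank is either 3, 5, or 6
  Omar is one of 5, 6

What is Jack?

The 7 variables draw from only 7 values {1, 2, 3, 4, 5, 6, 7}, so each is used; only Dave can be 1, hence Dave = 1.
The 6 still-open variables together cover exactly {2, 3, 4, 5, 6, 7} — 6 values for 6 variables — and 7 appears only in Jack's list, so Jack = 7.

7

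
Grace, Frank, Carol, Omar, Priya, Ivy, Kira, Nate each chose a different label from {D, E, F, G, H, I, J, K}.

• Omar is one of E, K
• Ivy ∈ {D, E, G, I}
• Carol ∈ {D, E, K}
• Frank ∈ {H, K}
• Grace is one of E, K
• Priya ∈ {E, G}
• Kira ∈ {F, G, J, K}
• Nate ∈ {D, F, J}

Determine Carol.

The 8 variables draw from only 8 values {D, E, F, G, H, I, J, K}, so each is used; only Frank can be H, hence Frank = H.
Among the 7 still-open variables, I fits only Ivy (and all 7 values in {D, E, F, G, I, J, K} must be used), so Ivy = I.
Grace and Omar share exactly the 2 values {E, K}; by pigeonhole those values go to them, so strike E, K from Carol, Priya, Kira.
So Carol = D.

D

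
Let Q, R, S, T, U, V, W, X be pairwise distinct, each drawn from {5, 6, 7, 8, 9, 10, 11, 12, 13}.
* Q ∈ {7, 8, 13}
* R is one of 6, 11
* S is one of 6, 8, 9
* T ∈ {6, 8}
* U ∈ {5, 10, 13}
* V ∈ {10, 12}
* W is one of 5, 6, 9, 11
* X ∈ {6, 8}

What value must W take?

5

T and X between them cover only {6, 8} — a naked pair. Remove those values from Q, R, S, W.
R's domain is down to {11}, so R = 11. Remove 11 from W.
S's domain is down to {9}, so S = 9. Remove 9 from W.
So W = 5.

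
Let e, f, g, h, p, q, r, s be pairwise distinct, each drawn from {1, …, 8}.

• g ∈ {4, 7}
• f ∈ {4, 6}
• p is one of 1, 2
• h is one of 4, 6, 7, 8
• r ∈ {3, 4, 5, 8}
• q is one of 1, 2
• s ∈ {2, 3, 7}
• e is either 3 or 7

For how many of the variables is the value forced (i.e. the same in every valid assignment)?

4

The 8 variables together cover exactly {1, 2, 3, 4, 5, 6, 7, 8} — 8 values for 8 variables — and 5 appears only in r's list, so r = 5.
The 7 still-open variables draw from only 7 values {1, 2, 3, 4, 6, 7, 8}, so each is used; only h can be 8, hence h = 8.
Among the 6 still-open variables, 6 fits only f (and all 6 values in {1, 2, 3, 4, 6, 7} must be used), so f = 6.
The 5 still-open variables draw from only 5 values {1, 2, 3, 4, 7}, so each is used; only g can be 4, hence g = 4.
p and q share exactly the 2 values {1, 2}; by pigeonhole those values go to them, so strike 1, 2 from s.
Determined: f=6, g=4, h=8, r=5. The other variables each still have more than one consistent value. That makes 4.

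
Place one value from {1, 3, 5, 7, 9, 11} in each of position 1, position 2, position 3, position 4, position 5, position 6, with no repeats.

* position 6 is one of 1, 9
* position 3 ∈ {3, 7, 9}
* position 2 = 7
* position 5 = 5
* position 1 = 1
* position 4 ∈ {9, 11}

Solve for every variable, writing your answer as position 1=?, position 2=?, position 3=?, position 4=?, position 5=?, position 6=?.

position 1 must be 1 (only option left). So position 6 can't be 1.
position 2 has just one choice, so position 2 = 7. Strike 7 from position 3.
position 5's domain is down to {5}, so position 5 = 5.
position 6 must be 9 (only option left). So position 3, position 4 can't be 9.
That leaves position 3 = 3.
position 4 must be 11 (only option left).

position 1=1, position 2=7, position 3=3, position 4=11, position 5=5, position 6=9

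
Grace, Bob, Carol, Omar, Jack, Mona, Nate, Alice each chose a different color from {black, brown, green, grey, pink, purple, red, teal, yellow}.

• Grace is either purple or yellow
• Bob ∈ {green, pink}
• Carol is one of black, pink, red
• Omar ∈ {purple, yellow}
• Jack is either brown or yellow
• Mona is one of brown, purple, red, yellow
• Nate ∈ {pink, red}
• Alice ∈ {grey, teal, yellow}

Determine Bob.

Grace and Omar between them cover only {purple, yellow} — a naked pair. Remove those values from Jack, Mona, Alice.
Jack's domain is down to {brown}, so Jack = brown. So Mona can't be brown.
Mona has just one choice, so Mona = red. Remove red from Carol, Nate.
Nate must be pink (only option left). Strike pink from Bob, Carol.
So Bob = green.

green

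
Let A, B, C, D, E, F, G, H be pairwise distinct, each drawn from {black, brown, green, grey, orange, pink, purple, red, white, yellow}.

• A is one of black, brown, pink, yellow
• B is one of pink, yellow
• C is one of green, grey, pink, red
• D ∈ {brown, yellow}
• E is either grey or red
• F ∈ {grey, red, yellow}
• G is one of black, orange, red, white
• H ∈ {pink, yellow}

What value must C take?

green

B and H between them cover only {pink, yellow} — a naked pair. Remove those values from A, C, D, F.
That leaves D = brown. Eliminate brown elsewhere: A.
A has just one choice, so A = black. So G can't be black.
E and F share exactly the 2 values {grey, red}; by pigeonhole those values go to them, so strike grey, red from C, G.
So C = green.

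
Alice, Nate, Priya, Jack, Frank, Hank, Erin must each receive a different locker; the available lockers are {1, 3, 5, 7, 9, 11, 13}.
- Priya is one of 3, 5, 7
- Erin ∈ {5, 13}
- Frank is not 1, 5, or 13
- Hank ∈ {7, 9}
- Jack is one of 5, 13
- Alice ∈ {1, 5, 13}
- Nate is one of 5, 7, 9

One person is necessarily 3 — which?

Priya

Among the 7 variables, 1 fits only Alice (and all 7 values in {1, 3, 5, 7, 9, 11, 13} must be used), so Alice = 1.
Among the 6 still-open variables, 11 fits only Frank (and all 6 values in {3, 5, 7, 9, 11, 13} must be used), so Frank = 11.
The 5 still-open variables draw from only 5 values {3, 5, 7, 9, 13}, so each is used; only Priya can be 3, hence Priya = 3.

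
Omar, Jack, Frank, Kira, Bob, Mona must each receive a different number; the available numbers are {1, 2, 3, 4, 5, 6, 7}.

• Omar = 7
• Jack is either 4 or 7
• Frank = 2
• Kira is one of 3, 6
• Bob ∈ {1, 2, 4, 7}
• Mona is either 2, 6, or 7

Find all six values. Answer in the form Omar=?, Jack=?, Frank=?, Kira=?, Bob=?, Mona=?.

Omar must be 7 (only option left). Strike 7 from Jack, Bob, Mona.
Jack has just one choice, so Jack = 4. So Bob can't be 4.
Frank must be 2 (only option left). Eliminate 2 elsewhere: Bob, Mona.
Bob has just one choice, so Bob = 1.
Mona's domain is down to {6}, so Mona = 6. Strike 6 from Kira.
Kira has just one choice, so Kira = 3.

Omar=7, Jack=4, Frank=2, Kira=3, Bob=1, Mona=6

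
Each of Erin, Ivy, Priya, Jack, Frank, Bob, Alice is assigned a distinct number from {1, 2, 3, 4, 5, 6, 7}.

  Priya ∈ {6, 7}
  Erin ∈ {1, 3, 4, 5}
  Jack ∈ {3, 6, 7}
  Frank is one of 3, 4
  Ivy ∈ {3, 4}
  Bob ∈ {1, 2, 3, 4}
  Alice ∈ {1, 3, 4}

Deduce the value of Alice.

1

The 7 variables together cover exactly {1, 2, 3, 4, 5, 6, 7} — 7 values for 7 variables — and 2 appears only in Bob's list, so Bob = 2.
The 6 still-open variables together cover exactly {1, 3, 4, 5, 6, 7} — 6 values for 6 variables — and 5 appears only in Erin's list, so Erin = 5.
The 5 still-open variables together cover exactly {1, 3, 4, 6, 7} — 5 values for 5 variables — and 1 appears only in Alice's list, so Alice = 1.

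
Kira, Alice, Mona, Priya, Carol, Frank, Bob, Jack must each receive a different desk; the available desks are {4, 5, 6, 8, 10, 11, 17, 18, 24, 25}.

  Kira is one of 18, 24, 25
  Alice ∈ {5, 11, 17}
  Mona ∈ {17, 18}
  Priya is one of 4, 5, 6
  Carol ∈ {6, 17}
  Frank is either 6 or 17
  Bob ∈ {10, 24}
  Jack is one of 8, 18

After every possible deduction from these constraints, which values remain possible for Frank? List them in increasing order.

Carol and Frank share exactly the 2 values {6, 17}; by pigeonhole those values go to them, so strike 6, 17 from Alice, Mona, Priya.
That leaves Mona = 18. Remove 18 from Kira, Jack.
Jack must be 8 (only option left).
No further eliminations apply; Frank can still be any of 6, 17.

6, 17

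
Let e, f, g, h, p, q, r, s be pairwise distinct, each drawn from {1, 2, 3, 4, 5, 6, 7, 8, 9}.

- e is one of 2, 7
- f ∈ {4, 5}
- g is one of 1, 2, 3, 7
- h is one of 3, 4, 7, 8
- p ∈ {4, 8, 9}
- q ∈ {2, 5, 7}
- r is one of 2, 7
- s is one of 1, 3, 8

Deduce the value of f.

4

The 8 variables draw from only 8 values {1, 2, 3, 4, 5, 7, 8, 9}, so each is used; only p can be 9, hence p = 9.
The 2 variables e and r are confined to {2, 7}, which locks those values in; drop them from g, h, q.
q must be 5 (only option left). Remove 5 from f.
So f = 4.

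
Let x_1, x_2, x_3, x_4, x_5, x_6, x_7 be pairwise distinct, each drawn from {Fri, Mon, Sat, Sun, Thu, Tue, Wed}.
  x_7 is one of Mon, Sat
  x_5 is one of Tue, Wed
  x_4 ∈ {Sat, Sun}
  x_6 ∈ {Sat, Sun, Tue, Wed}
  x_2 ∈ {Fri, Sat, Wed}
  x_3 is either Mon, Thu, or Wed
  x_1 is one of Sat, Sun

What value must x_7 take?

Among the 7 variables, Fri fits only x_2 (and all 7 values in {Fri, Mon, Sat, Sun, Thu, Tue, Wed} must be used), so x_2 = Fri.
The 6 still-open variables draw from only 6 values {Mon, Sat, Sun, Thu, Tue, Wed}, so each is used; only x_3 can be Thu, hence x_3 = Thu.
Among the 5 still-open variables, Mon fits only x_7 (and all 5 values in {Mon, Sat, Sun, Tue, Wed} must be used), so x_7 = Mon.

Mon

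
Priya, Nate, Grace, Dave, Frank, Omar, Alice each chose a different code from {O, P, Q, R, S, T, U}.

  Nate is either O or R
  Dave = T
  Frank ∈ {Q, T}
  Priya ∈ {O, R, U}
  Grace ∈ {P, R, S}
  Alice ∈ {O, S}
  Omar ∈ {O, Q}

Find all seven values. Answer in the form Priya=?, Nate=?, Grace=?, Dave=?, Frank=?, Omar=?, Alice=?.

Priya=U, Nate=R, Grace=P, Dave=T, Frank=Q, Omar=O, Alice=S

Dave's domain is down to {T}, so Dave = T. So Frank can't be T.
Frank must be Q (only option left). Eliminate Q elsewhere: Omar.
That leaves Omar = O. Eliminate O elsewhere: Priya, Nate, Alice.
Alice has just one choice, so Alice = S. So Grace can't be S.
Nate has just one choice, so Nate = R. Strike R from Priya, Grace.
That leaves Grace = P.
Priya has just one choice, so Priya = U.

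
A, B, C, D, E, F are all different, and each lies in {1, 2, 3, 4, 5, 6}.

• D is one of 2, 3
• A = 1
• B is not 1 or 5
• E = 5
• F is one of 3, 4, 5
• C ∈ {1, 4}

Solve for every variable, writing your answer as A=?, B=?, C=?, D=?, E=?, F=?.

A's domain is down to {1}, so A = 1. Strike 1 from C.
That leaves C = 4. Remove 4 from B, F.
E's domain is down to {5}, so E = 5. Eliminate 5 elsewhere: F.
F's domain is down to {3}, so F = 3. So B, D can't be 3.
That leaves D = 2. Strike 2 from B.
B's domain is down to {6}, so B = 6.

A=1, B=6, C=4, D=2, E=5, F=3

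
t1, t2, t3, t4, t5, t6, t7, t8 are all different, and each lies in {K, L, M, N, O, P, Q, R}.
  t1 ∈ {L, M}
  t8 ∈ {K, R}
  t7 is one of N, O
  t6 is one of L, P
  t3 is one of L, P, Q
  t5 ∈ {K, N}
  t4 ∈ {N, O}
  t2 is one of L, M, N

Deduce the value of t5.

Among the 8 variables, Q fits only t3 (and all 8 values in {K, L, M, N, O, P, Q, R} must be used), so t3 = Q.
The 7 still-open variables draw from only 7 values {K, L, M, N, O, P, R}, so each is used; only t6 can be P, hence t6 = P.
The 6 still-open variables draw from only 6 values {K, L, M, N, O, R}, so each is used; only t8 can be R, hence t8 = R.
The 5 still-open variables together cover exactly {K, L, M, N, O} — 5 values for 5 variables — and K appears only in t5's list, so t5 = K.

K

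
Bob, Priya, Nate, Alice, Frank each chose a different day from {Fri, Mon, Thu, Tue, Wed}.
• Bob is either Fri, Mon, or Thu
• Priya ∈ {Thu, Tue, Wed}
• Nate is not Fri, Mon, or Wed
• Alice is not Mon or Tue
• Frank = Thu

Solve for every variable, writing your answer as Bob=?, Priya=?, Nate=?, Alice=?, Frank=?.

Frank's domain is down to {Thu}, so Frank = Thu. So Bob, Priya, Nate, Alice can't be Thu.
Nate's domain is down to {Tue}, so Nate = Tue. Remove Tue from Priya.
Priya's domain is down to {Wed}, so Priya = Wed. Eliminate Wed elsewhere: Alice.
Alice has just one choice, so Alice = Fri. Eliminate Fri elsewhere: Bob.
That leaves Bob = Mon.

Bob=Mon, Priya=Wed, Nate=Tue, Alice=Fri, Frank=Thu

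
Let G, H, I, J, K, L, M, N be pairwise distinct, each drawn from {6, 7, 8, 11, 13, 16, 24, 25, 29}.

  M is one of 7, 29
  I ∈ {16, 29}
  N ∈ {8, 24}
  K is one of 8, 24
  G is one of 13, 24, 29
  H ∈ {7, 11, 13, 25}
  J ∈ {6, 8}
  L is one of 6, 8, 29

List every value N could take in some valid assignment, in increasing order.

The 2 variables K and N are confined to {8, 24}, which locks those values in; drop them from G, J, L.
J has just one choice, so J = 6. Eliminate 6 elsewhere: L.
L must be 29 (only option left). Strike 29 from G, I, M.
M has just one choice, so M = 7. So H can't be 7.
G's domain is down to {13}, so G = 13. Strike 13 from H.
That leaves I = 16.
No further eliminations apply; N can still be any of 8, 24.

8, 24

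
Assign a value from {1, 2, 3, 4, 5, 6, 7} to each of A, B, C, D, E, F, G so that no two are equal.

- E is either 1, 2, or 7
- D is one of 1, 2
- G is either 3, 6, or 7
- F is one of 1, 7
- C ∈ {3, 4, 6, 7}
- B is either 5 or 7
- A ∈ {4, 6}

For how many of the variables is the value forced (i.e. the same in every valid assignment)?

Among the 7 variables, 5 fits only B (and all 7 values in {1, 2, 3, 4, 5, 6, 7} must be used), so B = 5.
The 3 variables D, E, F are confined to {1, 2, 7}, which locks those values in; drop them from C, G.
Determined: B=5. The other variables each still have more than one consistent value. That makes 1.

1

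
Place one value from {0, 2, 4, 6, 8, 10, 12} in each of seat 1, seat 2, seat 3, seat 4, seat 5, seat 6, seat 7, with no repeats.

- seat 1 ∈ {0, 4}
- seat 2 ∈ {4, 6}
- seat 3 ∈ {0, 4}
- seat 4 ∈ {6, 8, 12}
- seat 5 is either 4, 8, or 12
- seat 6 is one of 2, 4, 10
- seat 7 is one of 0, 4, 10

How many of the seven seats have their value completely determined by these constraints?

3

The 7 variables together cover exactly {0, 2, 4, 6, 8, 10, 12} — 7 values for 7 variables — and 2 appears only in seat 6's list, so seat 6 = 2.
The 6 still-open variables together cover exactly {0, 4, 6, 8, 10, 12} — 6 values for 6 variables — and 10 appears only in seat 7's list, so seat 7 = 10.
The 2 variables seat 1 and seat 3 are confined to {0, 4}, which locks those values in; drop them from seat 2, seat 5.
seat 2 has just one choice, so seat 2 = 6. So seat 4 can't be 6.
Determined: seat 2=6, seat 6=2, seat 7=10. The other seats each still have more than one consistent value. That makes 3.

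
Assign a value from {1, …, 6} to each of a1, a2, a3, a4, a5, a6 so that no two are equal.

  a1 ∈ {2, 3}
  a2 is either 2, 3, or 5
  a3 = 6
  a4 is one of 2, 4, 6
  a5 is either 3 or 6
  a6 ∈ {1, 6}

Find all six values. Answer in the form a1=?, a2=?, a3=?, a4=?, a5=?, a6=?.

a1=2, a2=5, a3=6, a4=4, a5=3, a6=1

a3's domain is down to {6}, so a3 = 6. So a4, a5, a6 can't be 6.
That leaves a5 = 3. Remove 3 from a1, a2.
a6's domain is down to {1}, so a6 = 1.
a1's domain is down to {2}, so a1 = 2. Strike 2 from a2, a4.
a2 has just one choice, so a2 = 5.
a4 must be 4 (only option left).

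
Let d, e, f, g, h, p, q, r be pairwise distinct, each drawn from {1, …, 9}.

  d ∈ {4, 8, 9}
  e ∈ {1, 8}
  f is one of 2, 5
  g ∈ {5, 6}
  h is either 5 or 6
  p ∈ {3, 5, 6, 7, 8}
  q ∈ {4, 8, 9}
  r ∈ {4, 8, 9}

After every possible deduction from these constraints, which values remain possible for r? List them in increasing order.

4, 8, 9

The 2 variables g and h are confined to {5, 6}, which locks those values in; drop them from f, p.
f must be 2 (only option left).
d, q, r between them cover only {4, 8, 9} — a naked triple. Remove those values from e, p.
That leaves e = 1.
No further eliminations apply; r can still be any of 4, 8, 9.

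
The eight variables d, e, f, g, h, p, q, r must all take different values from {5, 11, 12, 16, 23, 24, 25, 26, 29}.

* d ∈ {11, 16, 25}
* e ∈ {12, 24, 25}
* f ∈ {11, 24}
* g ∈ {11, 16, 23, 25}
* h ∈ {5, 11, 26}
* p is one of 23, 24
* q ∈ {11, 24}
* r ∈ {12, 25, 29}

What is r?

29

f and q share exactly the 2 values {11, 24}; by pigeonhole those values go to them, so strike 11, 24 from d, e, g, h, p.
p has just one choice, so p = 23. So g can't be 23.
d and g share exactly the 2 values {16, 25}; by pigeonhole those values go to them, so strike 16, 25 from e, r.
e must be 12 (only option left). Remove 12 from r.
So r = 29.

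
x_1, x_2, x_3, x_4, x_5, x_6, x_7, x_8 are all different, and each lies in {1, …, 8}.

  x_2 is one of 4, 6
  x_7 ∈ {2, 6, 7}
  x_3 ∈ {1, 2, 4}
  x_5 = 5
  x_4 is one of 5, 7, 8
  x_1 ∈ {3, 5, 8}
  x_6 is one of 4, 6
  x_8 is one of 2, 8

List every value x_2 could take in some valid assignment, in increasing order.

4, 6

x_5 must be 5 (only option left). So x_1, x_4 can't be 5.
The 7 still-open variables draw from only 7 values {1, 2, 3, 4, 6, 7, 8}, so each is used; only x_3 can be 1, hence x_3 = 1.
The 6 still-open variables draw from only 6 values {2, 3, 4, 6, 7, 8}, so each is used; only x_1 can be 3, hence x_1 = 3.
x_2 and x_6 share exactly the 2 values {4, 6}; by pigeonhole those values go to them, so strike 4, 6 from x_7.
No further eliminations apply; x_2 can still be any of 4, 6.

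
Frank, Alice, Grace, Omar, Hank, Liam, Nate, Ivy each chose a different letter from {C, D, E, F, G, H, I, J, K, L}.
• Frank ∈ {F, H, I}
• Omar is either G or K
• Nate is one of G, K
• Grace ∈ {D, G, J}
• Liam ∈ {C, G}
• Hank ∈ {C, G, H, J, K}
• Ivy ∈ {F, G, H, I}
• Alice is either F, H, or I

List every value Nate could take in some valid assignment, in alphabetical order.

G, K

Among the 8 variables, D fits only Grace (and all 8 values in {C, D, F, G, H, I, J, K} must be used), so Grace = D.
The 7 still-open variables together cover exactly {C, F, G, H, I, J, K} — 7 values for 7 variables — and J appears only in Hank's list, so Hank = J.
Among the 6 still-open variables, C fits only Liam (and all 6 values in {C, F, G, H, I, K} must be used), so Liam = C.
Omar and Nate share exactly the 2 values {G, K}; by pigeonhole those values go to them, so strike G, K from Ivy.
No further eliminations apply; Nate can still be any of G, K.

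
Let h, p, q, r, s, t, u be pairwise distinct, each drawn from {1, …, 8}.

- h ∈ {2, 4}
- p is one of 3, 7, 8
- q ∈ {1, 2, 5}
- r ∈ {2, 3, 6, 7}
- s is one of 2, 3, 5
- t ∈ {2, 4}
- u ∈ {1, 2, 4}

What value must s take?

3

The 2 variables h and t are confined to {2, 4}, which locks those values in; drop them from q, r, s, u.
u must be 1 (only option left). Remove 1 from q.
That leaves q = 5. Eliminate 5 elsewhere: s.
So s = 3.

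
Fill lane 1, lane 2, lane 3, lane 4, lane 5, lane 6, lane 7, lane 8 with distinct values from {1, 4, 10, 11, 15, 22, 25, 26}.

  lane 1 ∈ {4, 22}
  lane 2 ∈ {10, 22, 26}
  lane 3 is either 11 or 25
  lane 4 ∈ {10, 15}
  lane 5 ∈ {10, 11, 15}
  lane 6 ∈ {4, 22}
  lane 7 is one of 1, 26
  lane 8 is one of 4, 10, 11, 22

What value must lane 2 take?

The 8 variables together cover exactly {1, 4, 10, 11, 15, 22, 25, 26} — 8 values for 8 variables — and 1 appears only in lane 7's list, so lane 7 = 1.
Among the 7 still-open variables, 25 fits only lane 3 (and all 7 values in {4, 10, 11, 15, 22, 25, 26} must be used), so lane 3 = 25.
The 6 still-open variables together cover exactly {4, 10, 11, 15, 22, 26} — 6 values for 6 variables — and 26 appears only in lane 2's list, so lane 2 = 26.

26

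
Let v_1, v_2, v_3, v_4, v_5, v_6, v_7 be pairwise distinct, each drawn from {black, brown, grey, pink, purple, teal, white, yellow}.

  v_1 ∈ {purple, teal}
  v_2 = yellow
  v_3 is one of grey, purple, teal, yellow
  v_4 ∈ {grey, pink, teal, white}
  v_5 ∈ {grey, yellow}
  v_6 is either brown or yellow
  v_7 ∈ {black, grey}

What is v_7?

v_2's domain is down to {yellow}, so v_2 = yellow. Strike yellow from v_3, v_5, v_6.
That leaves v_5 = grey. Remove grey from v_3, v_4, v_7.
So v_7 = black.

black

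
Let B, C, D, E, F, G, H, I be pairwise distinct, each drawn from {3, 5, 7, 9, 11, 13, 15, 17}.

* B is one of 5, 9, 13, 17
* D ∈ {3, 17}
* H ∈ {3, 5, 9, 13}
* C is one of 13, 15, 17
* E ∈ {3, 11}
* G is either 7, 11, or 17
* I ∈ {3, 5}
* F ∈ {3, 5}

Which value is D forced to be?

17

The 8 variables draw from only 8 values {3, 5, 7, 9, 11, 13, 15, 17}, so each is used; only G can be 7, hence G = 7.
The 7 still-open variables together cover exactly {3, 5, 9, 11, 13, 15, 17} — 7 values for 7 variables — and 11 appears only in E's list, so E = 11.
The 6 still-open variables draw from only 6 values {3, 5, 9, 13, 15, 17}, so each is used; only C can be 15, hence C = 15.
The 2 variables F and I are confined to {3, 5}, which locks those values in; drop them from B, D, H.
So D = 17.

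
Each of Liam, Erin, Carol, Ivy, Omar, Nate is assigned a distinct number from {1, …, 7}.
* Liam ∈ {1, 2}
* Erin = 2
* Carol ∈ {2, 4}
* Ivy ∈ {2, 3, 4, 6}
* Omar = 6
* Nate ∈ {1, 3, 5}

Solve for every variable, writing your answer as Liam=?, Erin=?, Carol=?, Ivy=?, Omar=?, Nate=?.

Erin's domain is down to {2}, so Erin = 2. Remove 2 from Liam, Carol, Ivy.
Carol has just one choice, so Carol = 4. Eliminate 4 elsewhere: Ivy.
Omar must be 6 (only option left). Eliminate 6 elsewhere: Ivy.
Liam has just one choice, so Liam = 1. Remove 1 from Nate.
That leaves Ivy = 3. So Nate can't be 3.
Nate's domain is down to {5}, so Nate = 5.

Liam=1, Erin=2, Carol=4, Ivy=3, Omar=6, Nate=5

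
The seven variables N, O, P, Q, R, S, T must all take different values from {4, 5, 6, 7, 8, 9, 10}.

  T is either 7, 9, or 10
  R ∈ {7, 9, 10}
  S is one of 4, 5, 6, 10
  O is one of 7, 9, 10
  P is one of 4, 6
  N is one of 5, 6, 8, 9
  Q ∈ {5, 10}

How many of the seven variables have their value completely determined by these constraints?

2

Among the 7 variables, 8 fits only N (and all 7 values in {4, 5, 6, 7, 8, 9, 10} must be used), so N = 8.
O, R, T between them cover only {7, 9, 10} — a naked triple. Remove those values from Q, S.
Q must be 5 (only option left). So S can't be 5.
Determined: N=8, Q=5. The other variables each still have more than one consistent value. That makes 2.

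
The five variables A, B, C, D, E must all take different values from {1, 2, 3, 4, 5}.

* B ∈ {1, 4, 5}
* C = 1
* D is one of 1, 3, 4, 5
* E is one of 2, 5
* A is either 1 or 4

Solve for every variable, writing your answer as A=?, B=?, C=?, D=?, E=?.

A=4, B=5, C=1, D=3, E=2

C has just one choice, so C = 1. So A, B, D can't be 1.
A must be 4 (only option left). Strike 4 from B, D.
That leaves B = 5. Strike 5 from D, E.
That leaves D = 3.
E's domain is down to {2}, so E = 2.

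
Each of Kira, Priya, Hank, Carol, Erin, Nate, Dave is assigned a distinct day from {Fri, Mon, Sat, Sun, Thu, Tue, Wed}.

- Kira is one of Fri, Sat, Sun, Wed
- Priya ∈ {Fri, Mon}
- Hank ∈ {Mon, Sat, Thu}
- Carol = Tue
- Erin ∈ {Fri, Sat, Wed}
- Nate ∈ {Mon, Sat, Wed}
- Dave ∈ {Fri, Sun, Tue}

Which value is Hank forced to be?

Carol's domain is down to {Tue}, so Carol = Tue. Eliminate Tue elsewhere: Dave.
The 6 still-open variables draw from only 6 values {Fri, Mon, Sat, Sun, Thu, Wed}, so each is used; only Hank can be Thu, hence Hank = Thu.

Thu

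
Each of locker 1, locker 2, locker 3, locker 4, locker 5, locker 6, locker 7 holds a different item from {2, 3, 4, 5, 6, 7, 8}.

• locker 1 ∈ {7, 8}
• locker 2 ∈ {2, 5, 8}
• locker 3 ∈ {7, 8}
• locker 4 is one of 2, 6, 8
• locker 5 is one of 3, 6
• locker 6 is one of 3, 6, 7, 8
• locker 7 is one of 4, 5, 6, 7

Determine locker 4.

2

The 7 variables together cover exactly {2, 3, 4, 5, 6, 7, 8} — 7 values for 7 variables — and 4 appears only in locker 7's list, so locker 7 = 4.
Among the 6 still-open variables, 5 fits only locker 2 (and all 6 values in {2, 3, 5, 6, 7, 8} must be used), so locker 2 = 5.
The 5 still-open variables together cover exactly {2, 3, 6, 7, 8} — 5 values for 5 variables — and 2 appears only in locker 4's list, so locker 4 = 2.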